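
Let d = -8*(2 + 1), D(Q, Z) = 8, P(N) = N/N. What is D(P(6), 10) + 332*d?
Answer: -7960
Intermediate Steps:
P(N) = 1
d = -24 (d = -8*3 = -24)
D(P(6), 10) + 332*d = 8 + 332*(-24) = 8 - 7968 = -7960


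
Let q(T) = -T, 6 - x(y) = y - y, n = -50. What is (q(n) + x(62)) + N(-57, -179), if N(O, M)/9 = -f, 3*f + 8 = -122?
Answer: 446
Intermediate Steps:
f = -130/3 (f = -8/3 + (1/3)*(-122) = -8/3 - 122/3 = -130/3 ≈ -43.333)
x(y) = 6 (x(y) = 6 - (y - y) = 6 - 1*0 = 6 + 0 = 6)
N(O, M) = 390 (N(O, M) = 9*(-1*(-130/3)) = 9*(130/3) = 390)
(q(n) + x(62)) + N(-57, -179) = (-1*(-50) + 6) + 390 = (50 + 6) + 390 = 56 + 390 = 446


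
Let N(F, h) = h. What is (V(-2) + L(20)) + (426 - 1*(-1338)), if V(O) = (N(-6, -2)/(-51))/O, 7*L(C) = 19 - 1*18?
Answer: 629792/357 ≈ 1764.1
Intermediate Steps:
L(C) = 1/7 (L(C) = (19 - 1*18)/7 = (19 - 18)/7 = (1/7)*1 = 1/7)
V(O) = 2/(51*O) (V(O) = (-2/(-51))/O = (-2*(-1/51))/O = 2/(51*O))
(V(-2) + L(20)) + (426 - 1*(-1338)) = ((2/51)/(-2) + 1/7) + (426 - 1*(-1338)) = ((2/51)*(-1/2) + 1/7) + (426 + 1338) = (-1/51 + 1/7) + 1764 = 44/357 + 1764 = 629792/357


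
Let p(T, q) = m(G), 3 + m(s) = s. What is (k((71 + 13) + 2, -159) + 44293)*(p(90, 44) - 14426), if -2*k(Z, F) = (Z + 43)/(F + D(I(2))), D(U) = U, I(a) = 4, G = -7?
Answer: -99110062062/155 ≈ -6.3942e+8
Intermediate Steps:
m(s) = -3 + s
p(T, q) = -10 (p(T, q) = -3 - 7 = -10)
k(Z, F) = -(43 + Z)/(2*(4 + F)) (k(Z, F) = -(Z + 43)/(2*(F + 4)) = -(43 + Z)/(2*(4 + F)))
(k((71 + 13) + 2, -159) + 44293)*(p(90, 44) - 14426) = ((-43 - ((71 + 13) + 2))/(2*(4 - 159)) + 44293)*(-10 - 14426) = ((1/2)*(-43 - (84 + 2))/(-155) + 44293)*(-14436) = ((1/2)*(-1/155)*(-43 - 1*86) + 44293)*(-14436) = ((1/2)*(-1/155)*(-43 - 86) + 44293)*(-14436) = ((1/2)*(-1/155)*(-129) + 44293)*(-14436) = (129/310 + 44293)*(-14436) = (13730959/310)*(-14436) = -99110062062/155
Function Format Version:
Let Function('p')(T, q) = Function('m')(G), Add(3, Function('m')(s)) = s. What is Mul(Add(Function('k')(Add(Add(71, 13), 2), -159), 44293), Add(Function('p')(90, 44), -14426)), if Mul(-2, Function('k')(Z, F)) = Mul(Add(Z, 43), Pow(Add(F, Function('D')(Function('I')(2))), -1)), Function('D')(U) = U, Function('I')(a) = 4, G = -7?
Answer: Rational(-99110062062, 155) ≈ -6.3942e+8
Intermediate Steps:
Function('m')(s) = Add(-3, s)
Function('p')(T, q) = -10 (Function('p')(T, q) = Add(-3, -7) = -10)
Function('k')(Z, F) = Mul(Rational(-1, 2), Pow(Add(4, F), -1), Add(43, Z)) (Function('k')(Z, F) = Mul(Rational(-1, 2), Mul(Add(Z, 43), Pow(Add(F, 4), -1))) = Mul(Rational(-1, 2), Mul(Add(43, Z), Pow(Add(4, F), -1))) = Mul(Rational(-1, 2), Mul(Pow(Add(4, F), -1), Add(43, Z))) = Mul(Rational(-1, 2), Pow(Add(4, F), -1), Add(43, Z)))
Mul(Add(Function('k')(Add(Add(71, 13), 2), -159), 44293), Add(Function('p')(90, 44), -14426)) = Mul(Add(Mul(Rational(1, 2), Pow(Add(4, -159), -1), Add(-43, Mul(-1, Add(Add(71, 13), 2)))), 44293), Add(-10, -14426)) = Mul(Add(Mul(Rational(1, 2), Pow(-155, -1), Add(-43, Mul(-1, Add(84, 2)))), 44293), -14436) = Mul(Add(Mul(Rational(1, 2), Rational(-1, 155), Add(-43, Mul(-1, 86))), 44293), -14436) = Mul(Add(Mul(Rational(1, 2), Rational(-1, 155), Add(-43, -86)), 44293), -14436) = Mul(Add(Mul(Rational(1, 2), Rational(-1, 155), -129), 44293), -14436) = Mul(Add(Rational(129, 310), 44293), -14436) = Mul(Rational(13730959, 310), -14436) = Rational(-99110062062, 155)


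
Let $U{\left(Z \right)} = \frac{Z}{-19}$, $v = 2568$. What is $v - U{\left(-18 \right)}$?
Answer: $\frac{48774}{19} \approx 2567.1$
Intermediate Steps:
$U{\left(Z \right)} = - \frac{Z}{19}$ ($U{\left(Z \right)} = Z \left(- \frac{1}{19}\right) = - \frac{Z}{19}$)
$v - U{\left(-18 \right)} = 2568 - \left(- \frac{1}{19}\right) \left(-18\right) = 2568 - \frac{18}{19} = \frac{48774}{19}$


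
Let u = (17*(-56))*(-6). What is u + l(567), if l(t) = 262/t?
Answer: 3238966/567 ≈ 5712.5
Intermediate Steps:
u = 5712 (u = -952*(-6) = 5712)
u + l(567) = 5712 + 262/567 = 3238966/567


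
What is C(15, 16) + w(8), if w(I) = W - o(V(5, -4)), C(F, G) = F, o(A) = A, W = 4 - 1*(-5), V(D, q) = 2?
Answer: 22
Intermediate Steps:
W = 9 (W = 4 + 5 = 9)
w(I) = 7 (w(I) = 9 - 1*2 = 9 - 2 = 7)
C(15, 16) + w(8) = 15 + 7 = 22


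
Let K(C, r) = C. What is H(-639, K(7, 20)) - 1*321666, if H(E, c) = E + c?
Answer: -322298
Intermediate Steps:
H(-639, K(7, 20)) - 1*321666 = (-639 + 7) - 1*321666 = -632 - 321666 = -322298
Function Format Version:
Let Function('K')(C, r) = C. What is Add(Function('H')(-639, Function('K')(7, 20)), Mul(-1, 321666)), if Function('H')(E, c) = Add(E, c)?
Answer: -322298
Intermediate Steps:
Add(Function('H')(-639, Function('K')(7, 20)), Mul(-1, 321666)) = Add(Add(-639, 7), Mul(-1, 321666)) = Add(-632, -321666) = -322298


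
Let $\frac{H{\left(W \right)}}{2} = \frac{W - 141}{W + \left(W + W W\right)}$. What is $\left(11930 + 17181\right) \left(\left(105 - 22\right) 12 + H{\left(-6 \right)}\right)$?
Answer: $\frac{114551785}{4} \approx 2.8638 \cdot 10^{7}$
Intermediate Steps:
$H{\left(W \right)} = \frac{2 \left(-141 + W\right)}{W^{2} + 2 W}$ ($H{\left(W \right)} = 2 \frac{W - 141}{W + \left(W + W W\right)} = 2 \frac{-141 + W}{W + \left(W + W^{2}\right)} = 2 \frac{-141 + W}{W^{2} + 2 W} = \frac{2 \left(-141 + W\right)}{W^{2} + 2 W}$)
$\left(11930 + 17181\right) \left(\left(105 - 22\right) 12 + H{\left(-6 \right)}\right) = \left(11930 + 17181\right) \left(\left(105 - 22\right) 12 + \frac{2 \left(-141 - 6\right)}{\left(-6\right) \left(2 - 6\right)}\right) = 29111 \left(83 \cdot 12 + 2 \left(- \frac{1}{6}\right) \frac{1}{-4} \left(-147\right)\right) = 29111 \left(996 + 2 \left(- \frac{1}{6}\right) \left(- \frac{1}{4}\right) \left(-147\right)\right) = 29111 \left(996 - \frac{49}{4}\right) = 29111 \cdot \frac{3935}{4} = \frac{114551785}{4}$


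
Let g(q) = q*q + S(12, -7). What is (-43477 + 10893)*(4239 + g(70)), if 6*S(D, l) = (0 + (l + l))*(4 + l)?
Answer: -298013264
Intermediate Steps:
S(D, l) = l*(4 + l)/3 (S(D, l) = ((0 + (l + l))*(4 + l))/6 = ((0 + 2*l)*(4 + l))/6 = ((2*l)*(4 + l))/6 = (2*l*(4 + l))/6 = l*(4 + l)/3)
g(q) = 7 + q² (g(q) = q*q + (⅓)*(-7)*(4 - 7) = q² + (⅓)*(-7)*(-3) = q² + 7 = 7 + q²)
(-43477 + 10893)*(4239 + g(70)) = (-43477 + 10893)*(4239 + (7 + 70²)) = -32584*(4239 + (7 + 4900)) = -32584*(4239 + 4907) = -32584*9146 = -298013264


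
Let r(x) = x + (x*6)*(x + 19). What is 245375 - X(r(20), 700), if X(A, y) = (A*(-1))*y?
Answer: 3535375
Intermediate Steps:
r(x) = x + 6*x*(19 + x) (r(x) = x + (6*x)*(19 + x) = x + 6*x*(19 + x))
X(A, y) = -A*y (X(A, y) = (-A)*y = -A*y)
245375 - X(r(20), 700) = 245375 - (-1)*20*(115 + 6*20)*700 = 245375 - (-1)*20*(115 + 120)*700 = 245375 - (-1)*20*235*700 = 245375 - (-1)*4700*700 = 245375 - 1*(-3290000) = 245375 + 3290000 = 3535375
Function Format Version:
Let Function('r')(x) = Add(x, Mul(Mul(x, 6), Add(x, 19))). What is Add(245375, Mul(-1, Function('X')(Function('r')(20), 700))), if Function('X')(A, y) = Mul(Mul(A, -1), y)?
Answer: 3535375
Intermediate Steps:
Function('r')(x) = Add(x, Mul(6, x, Add(19, x))) (Function('r')(x) = Add(x, Mul(Mul(6, x), Add(19, x))) = Add(x, Mul(6, x, Add(19, x))))
Function('X')(A, y) = Mul(-1, A, y) (Function('X')(A, y) = Mul(Mul(-1, A), y) = Mul(-1, A, y))
Add(245375, Mul(-1, Function('X')(Function('r')(20), 700))) = Add(245375, Mul(-1, Mul(-1, Mul(20, Add(115, Mul(6, 20))), 700))) = Add(245375, Mul(-1, Mul(-1, Mul(20, Add(115, 120)), 700))) = Add(245375, Mul(-1, Mul(-1, Mul(20, 235), 700))) = Add(245375, Mul(-1, Mul(-1, 4700, 700))) = Add(245375, Mul(-1, -3290000)) = Add(245375, 3290000) = 3535375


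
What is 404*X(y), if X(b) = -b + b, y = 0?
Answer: 0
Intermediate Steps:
X(b) = 0
404*X(y) = 404*0 = 0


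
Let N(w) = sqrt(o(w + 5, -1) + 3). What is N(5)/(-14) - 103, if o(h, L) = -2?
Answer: -1443/14 ≈ -103.07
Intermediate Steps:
N(w) = 1 (N(w) = sqrt(-2 + 3) = sqrt(1) = 1)
N(5)/(-14) - 103 = 1/(-14) - 103 = 1*(-1/14) - 103 = -1/14 - 103 = -1443/14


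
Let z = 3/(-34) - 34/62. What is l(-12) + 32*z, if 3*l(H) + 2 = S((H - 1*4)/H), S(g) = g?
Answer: -97678/4743 ≈ -20.594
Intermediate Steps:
l(H) = -⅔ + (-4 + H)/(3*H) (l(H) = -⅔ + ((H - 1*4)/H)/3 = -⅔ + ((H - 4)/H)/3 = -⅔ + ((-4 + H)/H)/3 = -⅔ + (-4 + H)/(3*H))
z = -671/1054 (z = 3*(-1/34) - 34*1/62 = -3/34 - 17/31 = -671/1054 ≈ -0.63662)
l(-12) + 32*z = (⅓)*(-4 - 1*(-12))/(-12) + 32*(-671/1054) = (⅓)*(-1/12)*(-4 + 12) - 10736/527 = (⅓)*(-1/12)*8 - 10736/527 = -2/9 - 10736/527 = -97678/4743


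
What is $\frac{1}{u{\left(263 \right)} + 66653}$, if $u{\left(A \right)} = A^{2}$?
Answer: $\frac{1}{135822} \approx 7.3626 \cdot 10^{-6}$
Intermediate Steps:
$\frac{1}{u{\left(263 \right)} + 66653} = \frac{1}{263^{2} + 66653} = \frac{1}{69169 + 66653} = \frac{1}{135822}$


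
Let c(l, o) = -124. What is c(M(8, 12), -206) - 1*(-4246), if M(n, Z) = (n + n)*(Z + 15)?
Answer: 4122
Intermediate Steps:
M(n, Z) = 2*n*(15 + Z) (M(n, Z) = (2*n)*(15 + Z) = 2*n*(15 + Z))
c(M(8, 12), -206) - 1*(-4246) = -124 - 1*(-4246) = -124 + 4246 = 4122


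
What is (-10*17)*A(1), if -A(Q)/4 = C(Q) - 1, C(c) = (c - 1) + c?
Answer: 0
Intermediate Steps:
C(c) = -1 + 2*c (C(c) = (-1 + c) + c = -1 + 2*c)
A(Q) = 8 - 8*Q (A(Q) = -4*((-1 + 2*Q) - 1) = -4*(-2 + 2*Q) = 8 - 8*Q)
(-10*17)*A(1) = (-10*17)*(8 - 8*1) = -170*(8 - 8) = -170*0 = 0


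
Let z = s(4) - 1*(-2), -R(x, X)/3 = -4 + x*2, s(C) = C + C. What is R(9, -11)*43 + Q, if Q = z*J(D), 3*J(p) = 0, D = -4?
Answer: -1806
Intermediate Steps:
s(C) = 2*C
R(x, X) = 12 - 6*x (R(x, X) = -3*(-4 + x*2) = -3*(-4 + 2*x) = 12 - 6*x)
J(p) = 0 (J(p) = (⅓)*0 = 0)
z = 10 (z = 2*4 - 1*(-2) = 8 + 2 = 10)
Q = 0 (Q = 10*0 = 0)
R(9, -11)*43 + Q = (12 - 6*9)*43 + 0 = (12 - 54)*43 + 0 = -42*43 + 0 = -1806 + 0 = -1806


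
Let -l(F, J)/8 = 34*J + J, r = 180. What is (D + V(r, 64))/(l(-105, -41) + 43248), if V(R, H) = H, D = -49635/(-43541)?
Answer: 2836259/2382911848 ≈ 0.0011902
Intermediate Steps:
D = 49635/43541 (D = -49635*(-1/43541) = 49635/43541 ≈ 1.1400)
l(F, J) = -280*J (l(F, J) = -8*(34*J + J) = -280*J)
(D + V(r, 64))/(l(-105, -41) + 43248) = (49635/43541 + 64)/(-280*(-41) + 43248) = 2836259/(43541*(11480 + 43248)) = (2836259/43541)/54728 = (2836259/43541)*(1/54728) = 2836259/2382911848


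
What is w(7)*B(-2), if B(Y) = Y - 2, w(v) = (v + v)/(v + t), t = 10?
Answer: -56/17 ≈ -3.2941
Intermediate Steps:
w(v) = 2*v/(10 + v) (w(v) = (v + v)/(v + 10) = (2*v)/(10 + v) = 2*v/(10 + v))
B(Y) = -2 + Y
w(7)*B(-2) = (2*7/(10 + 7))*(-2 - 2) = (2*7/17)*(-4) = (2*7*(1/17))*(-4) = (14/17)*(-4) = -56/17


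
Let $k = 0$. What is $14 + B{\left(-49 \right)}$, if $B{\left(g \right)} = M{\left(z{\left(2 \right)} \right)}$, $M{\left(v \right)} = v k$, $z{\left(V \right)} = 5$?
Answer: $14$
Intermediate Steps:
$M{\left(v \right)} = 0$ ($M{\left(v \right)} = v 0 = 0$)
$B{\left(g \right)} = 0$
$14 + B{\left(-49 \right)} = 14 + 0 = 14$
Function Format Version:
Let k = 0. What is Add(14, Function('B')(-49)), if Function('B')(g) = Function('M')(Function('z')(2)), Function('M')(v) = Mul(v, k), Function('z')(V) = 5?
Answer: 14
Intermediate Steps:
Function('M')(v) = 0 (Function('M')(v) = Mul(v, 0) = 0)
Function('B')(g) = 0
Add(14, Function('B')(-49)) = Add(14, 0) = 14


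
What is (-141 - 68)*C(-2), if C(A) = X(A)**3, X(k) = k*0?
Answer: 0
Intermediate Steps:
X(k) = 0
C(A) = 0 (C(A) = 0**3 = 0)
(-141 - 68)*C(-2) = (-141 - 68)*0 = -209*0 = 0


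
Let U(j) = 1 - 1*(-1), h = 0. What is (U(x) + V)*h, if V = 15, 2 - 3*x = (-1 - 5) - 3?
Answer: 0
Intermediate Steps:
x = 11/3 (x = 2/3 - ((-1 - 5) - 3)/3 = 2/3 - (-6 - 3)/3 = 2/3 - 1/3*(-9) = 2/3 + 3 = 11/3 ≈ 3.6667)
U(j) = 2 (U(j) = 1 + 1 = 2)
(U(x) + V)*h = (2 + 15)*0 = 17*0 = 0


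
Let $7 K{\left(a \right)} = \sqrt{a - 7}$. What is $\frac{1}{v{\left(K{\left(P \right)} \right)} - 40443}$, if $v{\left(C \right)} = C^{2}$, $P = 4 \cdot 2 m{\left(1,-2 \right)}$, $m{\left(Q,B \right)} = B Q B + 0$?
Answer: $- \frac{49}{1981682} \approx -2.4726 \cdot 10^{-5}$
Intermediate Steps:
$m{\left(Q,B \right)} = Q B^{2}$ ($m{\left(Q,B \right)} = Q B^{2} + 0 = Q B^{2}$)
$P = 32$ ($P = 4 \cdot 2 \cdot 1 \left(-2\right)^{2} = 8 \cdot 1 \cdot 4 = 8 \cdot 4 = 32$)
$K{\left(a \right)} = \frac{\sqrt{-7 + a}}{7}$ ($K{\left(a \right)} = \frac{\sqrt{a - 7}}{7} = \frac{\sqrt{-7 + a}}{7}$)
$\frac{1}{v{\left(K{\left(P \right)} \right)} - 40443} = \frac{1}{\left(\frac{\sqrt{-7 + 32}}{7}\right)^{2} - 40443} = \frac{1}{\left(\frac{\sqrt{25}}{7}\right)^{2} - 40443} = \frac{1}{\left(\frac{1}{7} \cdot 5\right)^{2} - 40443} = \frac{1}{\left(\frac{5}{7}\right)^{2} - 40443} = \frac{1}{\frac{25}{49} - 40443} = \frac{1}{- \frac{1981682}{49}} = - \frac{49}{1981682}$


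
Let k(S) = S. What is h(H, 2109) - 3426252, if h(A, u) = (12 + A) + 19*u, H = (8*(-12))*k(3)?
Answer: -3386457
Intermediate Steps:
H = -288 (H = (8*(-12))*3 = -96*3 = -288)
h(A, u) = 12 + A + 19*u
h(H, 2109) - 3426252 = (12 - 288 + 19*2109) - 3426252 = (12 - 288 + 40071) - 3426252 = 39795 - 3426252 = -3386457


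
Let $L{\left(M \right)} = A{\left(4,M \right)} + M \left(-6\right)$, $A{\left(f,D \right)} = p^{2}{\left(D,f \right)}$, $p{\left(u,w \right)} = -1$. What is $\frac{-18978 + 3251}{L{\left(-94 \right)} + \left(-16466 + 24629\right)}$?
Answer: $- \frac{15727}{8728} \approx -1.8019$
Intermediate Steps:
$A{\left(f,D \right)} = 1$ ($A{\left(f,D \right)} = \left(-1\right)^{2} = 1$)
$L{\left(M \right)} = 1 - 6 M$ ($L{\left(M \right)} = 1 + M \left(-6\right) = 1 - 6 M$)
$\frac{-18978 + 3251}{L{\left(-94 \right)} + \left(-16466 + 24629\right)} = \frac{-18978 + 3251}{\left(1 - -564\right) + \left(-16466 + 24629\right)} = - \frac{15727}{\left(1 + 564\right) + 8163} = - \frac{15727}{565 + 8163} = - \frac{15727}{8728}$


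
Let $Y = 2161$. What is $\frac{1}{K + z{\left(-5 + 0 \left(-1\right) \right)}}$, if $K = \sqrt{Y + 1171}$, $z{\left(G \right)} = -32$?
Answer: $\frac{8}{577} + \frac{7 \sqrt{17}}{1154} \approx 0.038875$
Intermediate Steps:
$K = 14 \sqrt{17}$ ($K = \sqrt{2161 + 1171} = \sqrt{3332} = 14 \sqrt{17} \approx 57.724$)
$\frac{1}{K + z{\left(-5 + 0 \left(-1\right) \right)}} = \frac{1}{14 \sqrt{17} - 32} = \frac{1}{-32 + 14 \sqrt{17}}$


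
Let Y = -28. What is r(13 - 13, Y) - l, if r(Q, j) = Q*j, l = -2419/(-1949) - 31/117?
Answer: -222604/228033 ≈ -0.97619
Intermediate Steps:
l = 222604/228033 (l = -2419*(-1/1949) - 31*1/117 = 2419/1949 - 31/117 = 222604/228033 ≈ 0.97619)
r(13 - 13, Y) - l = (13 - 13)*(-28) - 1*222604/228033 = 0*(-28) - 222604/228033 = 0 - 222604/228033 = -222604/228033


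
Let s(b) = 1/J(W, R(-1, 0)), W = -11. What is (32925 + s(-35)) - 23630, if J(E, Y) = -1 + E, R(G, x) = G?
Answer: 111539/12 ≈ 9294.9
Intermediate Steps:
s(b) = -1/12 (s(b) = 1/(-1 - 11) = 1/(-12) = -1/12)
(32925 + s(-35)) - 23630 = (32925 - 1/12) - 23630 = 395099/12 - 23630 = 111539/12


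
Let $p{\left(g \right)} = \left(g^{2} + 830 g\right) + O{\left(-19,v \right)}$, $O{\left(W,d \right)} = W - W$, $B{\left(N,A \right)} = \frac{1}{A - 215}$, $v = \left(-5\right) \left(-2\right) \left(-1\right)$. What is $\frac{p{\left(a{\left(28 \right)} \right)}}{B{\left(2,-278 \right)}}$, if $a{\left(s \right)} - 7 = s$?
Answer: $-14925575$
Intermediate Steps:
$v = -10$ ($v = 10 \left(-1\right) = -10$)
$B{\left(N,A \right)} = \frac{1}{-215 + A}$
$a{\left(s \right)} = 7 + s$
$O{\left(W,d \right)} = 0$
$p{\left(g \right)} = g^{2} + 830 g$ ($p{\left(g \right)} = \left(g^{2} + 830 g\right) + 0 = g^{2} + 830 g$)
$\frac{p{\left(a{\left(28 \right)} \right)}}{B{\left(2,-278 \right)}} = \frac{\left(7 + 28\right) \left(830 + \left(7 + 28\right)\right)}{\frac{1}{-215 - 278}} = \frac{35 \left(830 + 35\right)}{\frac{1}{-493}} = \frac{35 \cdot 865}{- \frac{1}{493}} = 30275 \left(-493\right) = -14925575$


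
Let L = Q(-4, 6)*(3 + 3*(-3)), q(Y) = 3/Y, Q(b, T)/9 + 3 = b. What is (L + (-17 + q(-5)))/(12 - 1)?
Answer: 1802/55 ≈ 32.764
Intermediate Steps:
Q(b, T) = -27 + 9*b
L = 378 (L = (-27 + 9*(-4))*(3 + 3*(-3)) = (-27 - 36)*(3 - 9) = -63*(-6) = 378)
(L + (-17 + q(-5)))/(12 - 1) = (378 + (-17 + 3/(-5)))/(12 - 1) = (378 + (-17 + 3*(-⅕)))/11 = (378 + (-17 - ⅗))/11 = (378 - 88/5)/11 = (1/11)*(1802/5) = 1802/55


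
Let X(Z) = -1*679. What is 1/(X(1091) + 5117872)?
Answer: 1/5117193 ≈ 1.9542e-7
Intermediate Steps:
X(Z) = -679
1/(X(1091) + 5117872) = 1/(-679 + 5117872) = 1/5117193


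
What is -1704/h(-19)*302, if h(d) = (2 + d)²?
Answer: -514608/289 ≈ -1780.7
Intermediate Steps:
-1704/h(-19)*302 = -1704/(2 - 19)²*302 = -1704/((-17)²)*302 = -1704/289*302 = -514608/289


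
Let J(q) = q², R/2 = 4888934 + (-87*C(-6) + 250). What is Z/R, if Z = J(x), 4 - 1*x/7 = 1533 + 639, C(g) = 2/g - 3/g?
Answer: 230310976/9778339 ≈ 23.553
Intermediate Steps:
C(g) = -1/g
R = 9778339 (R = 2*(4888934 + (-(-87)/(-6) + 250)) = 2*(4888934 + (-(-87)*(-1)/6 + 250)) = 2*(4888934 + (-87*⅙ + 250)) = 2*(4888934 + (-29/2 + 250)) = 2*(4888934 + 471/2) = 2*(9778339/2) = 9778339)
x = -15176 (x = 28 - 7*(1533 + 639) = 28 - 7*2172 = 28 - 15204 = -15176)
Z = 230310976 (Z = (-15176)² = 230310976)
Z/R = 230310976/9778339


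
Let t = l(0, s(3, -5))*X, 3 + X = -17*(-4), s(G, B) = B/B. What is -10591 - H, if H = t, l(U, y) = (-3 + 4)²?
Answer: -10656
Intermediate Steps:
s(G, B) = 1
l(U, y) = 1 (l(U, y) = 1² = 1)
X = 65 (X = -3 - 17*(-4) = -3 + 68 = 65)
t = 65 (t = 1*65 = 65)
H = 65
-10591 - H = -10591 - 1*65 = -10591 - 65 = -10656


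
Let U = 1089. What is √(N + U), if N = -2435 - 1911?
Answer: I*√3257 ≈ 57.07*I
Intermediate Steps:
N = -4346
√(N + U) = √(-4346 + 1089) = √(-3257) = I*√3257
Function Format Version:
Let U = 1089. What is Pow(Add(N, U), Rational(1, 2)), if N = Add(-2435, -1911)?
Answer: Mul(I, Pow(3257, Rational(1, 2))) ≈ Mul(57.070, I)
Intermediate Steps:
N = -4346
Pow(Add(N, U), Rational(1, 2)) = Pow(Add(-4346, 1089), Rational(1, 2)) = Pow(-3257, Rational(1, 2)) = Mul(I, Pow(3257, Rational(1, 2)))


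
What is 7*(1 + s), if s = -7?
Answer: -42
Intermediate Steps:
7*(1 + s) = 7*(1 - 7) = 7*(-6) = -42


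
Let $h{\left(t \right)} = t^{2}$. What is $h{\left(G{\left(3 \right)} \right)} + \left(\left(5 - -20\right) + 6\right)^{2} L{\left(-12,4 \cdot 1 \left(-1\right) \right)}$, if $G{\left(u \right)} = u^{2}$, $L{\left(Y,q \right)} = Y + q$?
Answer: $-15295$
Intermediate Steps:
$h{\left(G{\left(3 \right)} \right)} + \left(\left(5 - -20\right) + 6\right)^{2} L{\left(-12,4 \cdot 1 \left(-1\right) \right)} = \left(3^{2}\right)^{2} + \left(\left(5 - -20\right) + 6\right)^{2} \left(-12 + 4 \cdot 1 \left(-1\right)\right) = 9^{2} + \left(\left(5 + 20\right) + 6\right)^{2} \left(-12 + 4 \left(-1\right)\right) = 81 + \left(25 + 6\right)^{2} \left(-12 - 4\right) = 81 + 31^{2} \left(-16\right) = 81 + 961 \left(-16\right) = 81 - 15376 = -15295$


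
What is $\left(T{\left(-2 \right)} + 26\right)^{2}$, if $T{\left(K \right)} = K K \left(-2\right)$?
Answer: $324$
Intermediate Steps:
$T{\left(K \right)} = - 2 K^{2}$ ($T{\left(K \right)} = K^{2} \left(-2\right) = - 2 K^{2}$)
$\left(T{\left(-2 \right)} + 26\right)^{2} = \left(- 2 \left(-2\right)^{2} + 26\right)^{2} = \left(\left(-2\right) 4 + 26\right)^{2} = \left(-8 + 26\right)^{2} = 18^{2} = 324$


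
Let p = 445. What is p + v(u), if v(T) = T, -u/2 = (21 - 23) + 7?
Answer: 435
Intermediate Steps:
u = -10 (u = -2*((21 - 23) + 7) = -2*(-2 + 7) = -2*5 = -10)
p + v(u) = 445 - 10 = 435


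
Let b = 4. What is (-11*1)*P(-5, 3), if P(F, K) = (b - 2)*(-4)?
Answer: 88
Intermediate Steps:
P(F, K) = -8 (P(F, K) = (4 - 2)*(-4) = 2*(-4) = -8)
(-11*1)*P(-5, 3) = -11*1*(-8) = -11*(-8) = 88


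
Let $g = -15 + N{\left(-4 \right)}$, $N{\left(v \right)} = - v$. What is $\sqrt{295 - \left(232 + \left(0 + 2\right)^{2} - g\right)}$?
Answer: $4 \sqrt{3} \approx 6.9282$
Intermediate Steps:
$g = -11$ ($g = -15 - -4 = -15 + 4 = -11$)
$\sqrt{295 - \left(232 + \left(0 + 2\right)^{2} - g\right)} = \sqrt{295 - \left(243 + \left(0 + 2\right)^{2}\right)} = \sqrt{295 - 247} = \sqrt{48} = 4 \sqrt{3}$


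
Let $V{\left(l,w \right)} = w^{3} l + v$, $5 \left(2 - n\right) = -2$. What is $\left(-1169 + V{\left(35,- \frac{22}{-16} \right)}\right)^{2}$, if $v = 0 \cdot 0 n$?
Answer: $\frac{304641075249}{262144} \approx 1.1621 \cdot 10^{6}$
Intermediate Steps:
$n = \frac{12}{5}$ ($n = 2 - - \frac{2}{5} = 2 + \frac{2}{5} = \frac{12}{5} \approx 2.4$)
$v = 0$ ($v = 0 \cdot 0 \cdot \frac{12}{5} = 0 \cdot \frac{12}{5} = 0$)
$V{\left(l,w \right)} = l w^{3}$ ($V{\left(l,w \right)} = w^{3} l + 0 = l w^{3} + 0 = l w^{3}$)
$\left(-1169 + V{\left(35,- \frac{22}{-16} \right)}\right)^{2} = \left(-1169 + 35 \left(- \frac{22}{-16}\right)^{3}\right)^{2} = \left(-1169 + 35 \left(\left(-22\right) \left(- \frac{1}{16}\right)\right)^{3}\right)^{2} = \left(-1169 + 35 \left(\frac{11}{8}\right)^{3}\right)^{2} = \left(-1169 + 35 \cdot \frac{1331}{512}\right)^{2} = \left(-1169 + \frac{46585}{512}\right)^{2} = \left(- \frac{551943}{512}\right)^{2} = \frac{304641075249}{262144}$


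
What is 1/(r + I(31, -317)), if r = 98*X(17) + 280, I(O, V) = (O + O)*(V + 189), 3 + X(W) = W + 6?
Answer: -1/5696 ≈ -0.00017556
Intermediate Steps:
X(W) = 3 + W (X(W) = -3 + (W + 6) = -3 + (6 + W) = 3 + W)
I(O, V) = 2*O*(189 + V) (I(O, V) = (2*O)*(189 + V) = 2*O*(189 + V))
r = 2240 (r = 98*(3 + 17) + 280 = 98*20 + 280 = 1960 + 280 = 2240)
1/(r + I(31, -317)) = 1/(2240 + 2*31*(189 - 317)) = 1/(2240 + 2*31*(-128)) = 1/(2240 - 7936) = 1/(-5696) = -1/5696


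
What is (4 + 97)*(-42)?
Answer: -4242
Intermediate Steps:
(4 + 97)*(-42) = 101*(-42) = -4242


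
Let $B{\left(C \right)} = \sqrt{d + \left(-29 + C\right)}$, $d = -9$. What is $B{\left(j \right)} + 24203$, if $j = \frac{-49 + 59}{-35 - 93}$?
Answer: $24203 + \frac{i \sqrt{2437}}{8} \approx 24203.0 + 6.1707 i$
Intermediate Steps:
$j = - \frac{5}{64}$ ($j = \frac{10}{-128} = 10 \left(- \frac{1}{128}\right) = - \frac{5}{64} \approx -0.078125$)
$B{\left(C \right)} = \sqrt{-38 + C}$ ($B{\left(C \right)} = \sqrt{-9 + \left(-29 + C\right)} = \sqrt{-38 + C}$)
$B{\left(j \right)} + 24203 = \sqrt{-38 - \frac{5}{64}} + 24203 = \sqrt{- \frac{2437}{64}} + 24203 = \frac{i \sqrt{2437}}{8} + 24203 = 24203 + \frac{i \sqrt{2437}}{8}$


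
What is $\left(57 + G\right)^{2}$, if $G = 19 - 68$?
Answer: $64$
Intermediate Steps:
$G = -49$ ($G = 19 - 68 = -49$)
$\left(57 + G\right)^{2} = \left(57 - 49\right)^{2} = 8^{2} = 64$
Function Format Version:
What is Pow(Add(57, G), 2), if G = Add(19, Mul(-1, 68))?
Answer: 64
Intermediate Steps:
G = -49 (G = Add(19, -68) = -49)
Pow(Add(57, G), 2) = Pow(Add(57, -49), 2) = Pow(8, 2) = 64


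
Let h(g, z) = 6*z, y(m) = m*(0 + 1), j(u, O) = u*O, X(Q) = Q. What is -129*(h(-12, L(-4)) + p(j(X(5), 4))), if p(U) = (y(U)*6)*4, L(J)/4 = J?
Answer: -49536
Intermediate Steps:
j(u, O) = O*u
y(m) = m (y(m) = m*1 = m)
L(J) = 4*J
p(U) = 24*U (p(U) = (U*6)*4 = (6*U)*4 = 24*U)
-129*(h(-12, L(-4)) + p(j(X(5), 4))) = -129*(6*(4*(-4)) + 24*(4*5)) = -129*(6*(-16) + 24*20) = -129*(-96 + 480) = -129*384 = -49536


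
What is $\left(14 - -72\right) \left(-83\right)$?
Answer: $-7138$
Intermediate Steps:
$\left(14 - -72\right) \left(-83\right) = \left(14 + 72\right) \left(-83\right) = 86 \left(-83\right) = -7138$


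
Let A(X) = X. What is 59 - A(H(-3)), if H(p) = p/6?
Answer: 119/2 ≈ 59.500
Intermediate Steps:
H(p) = p/6 (H(p) = p*(⅙) = p/6)
59 - A(H(-3)) = 59 - (-3)/6 = 59 - 1*(-½) = 59 + ½ = 119/2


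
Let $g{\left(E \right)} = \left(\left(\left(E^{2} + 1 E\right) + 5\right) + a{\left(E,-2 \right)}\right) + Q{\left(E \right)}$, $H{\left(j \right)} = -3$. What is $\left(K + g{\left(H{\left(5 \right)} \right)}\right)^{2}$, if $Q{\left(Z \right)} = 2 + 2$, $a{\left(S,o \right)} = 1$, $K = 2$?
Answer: $324$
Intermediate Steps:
$Q{\left(Z \right)} = 4$
$g{\left(E \right)} = 10 + E + E^{2}$ ($g{\left(E \right)} = \left(\left(\left(E^{2} + 1 E\right) + 5\right) + 1\right) + 4 = \left(\left(\left(E^{2} + E\right) + 5\right) + 1\right) + 4 = \left(\left(\left(E + E^{2}\right) + 5\right) + 1\right) + 4 = \left(\left(5 + E + E^{2}\right) + 1\right) + 4 = \left(6 + E + E^{2}\right) + 4 = 10 + E + E^{2}$)
$\left(K + g{\left(H{\left(5 \right)} \right)}\right)^{2} = \left(2 + \left(10 - 3 + \left(-3\right)^{2}\right)\right)^{2} = \left(2 + \left(10 - 3 + 9\right)\right)^{2} = \left(2 + 16\right)^{2} = 18^{2} = 324$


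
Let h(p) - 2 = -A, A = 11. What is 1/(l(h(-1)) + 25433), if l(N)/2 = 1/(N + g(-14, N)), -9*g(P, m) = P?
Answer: 67/1703993 ≈ 3.9319e-5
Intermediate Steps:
g(P, m) = -P/9
h(p) = -9 (h(p) = 2 - 1*11 = 2 - 11 = -9)
l(N) = 2/(14/9 + N) (l(N) = 2/(N - ⅑*(-14)) = 2/(N + 14/9) = 2/(14/9 + N))
1/(l(h(-1)) + 25433) = 1/(18/(14 + 9*(-9)) + 25433) = 1/(18/(14 - 81) + 25433) = 1/(18/(-67) + 25433) = 1/(18*(-1/67) + 25433) = 1/(-18/67 + 25433) = 1/(1703993/67) = 67/1703993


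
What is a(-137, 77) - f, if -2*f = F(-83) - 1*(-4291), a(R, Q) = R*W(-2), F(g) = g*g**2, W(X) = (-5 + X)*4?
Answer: -279912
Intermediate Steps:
W(X) = -20 + 4*X
F(g) = g**3
a(R, Q) = -28*R (a(R, Q) = R*(-20 + 4*(-2)) = R*(-20 - 8) = R*(-28) = -28*R)
f = 283748 (f = -((-83)**3 - 1*(-4291))/2 = -(-571787 + 4291)/2 = -1/2*(-567496) = 283748)
a(-137, 77) - f = -28*(-137) - 1*283748 = 3836 - 283748 = -279912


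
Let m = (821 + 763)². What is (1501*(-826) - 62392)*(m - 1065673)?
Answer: -1879599323494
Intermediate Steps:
m = 2509056 (m = 1584² = 2509056)
(1501*(-826) - 62392)*(m - 1065673) = (1501*(-826) - 62392)*(2509056 - 1065673) = (-1239826 - 62392)*1443383 = -1302218*1443383 = -1879599323494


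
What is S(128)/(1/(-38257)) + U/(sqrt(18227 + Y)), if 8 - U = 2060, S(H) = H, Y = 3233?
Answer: -4896896 - 1026*sqrt(5365)/5365 ≈ -4.8969e+6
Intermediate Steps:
U = -2052 (U = 8 - 1*2060 = 8 - 2060 = -2052)
S(128)/(1/(-38257)) + U/(sqrt(18227 + Y)) = 128/(1/(-38257)) - 2052/sqrt(18227 + 3233) = 128/(-1/38257) - 2052*sqrt(5365)/10730 = 128*(-38257) - 2052*sqrt(5365)/10730 = -4896896 - 1026*sqrt(5365)/5365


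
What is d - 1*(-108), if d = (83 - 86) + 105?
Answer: 210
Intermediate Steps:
d = 102 (d = -3 + 105 = 102)
d - 1*(-108) = 102 - 1*(-108) = 102 + 108 = 210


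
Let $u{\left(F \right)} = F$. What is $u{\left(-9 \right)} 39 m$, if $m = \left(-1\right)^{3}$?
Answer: $351$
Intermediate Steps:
$m = -1$
$u{\left(-9 \right)} 39 m = \left(-9\right) 39 \left(-1\right) = \left(-351\right) \left(-1\right) = 351$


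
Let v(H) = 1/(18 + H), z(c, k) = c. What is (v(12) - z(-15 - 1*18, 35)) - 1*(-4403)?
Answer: 133081/30 ≈ 4436.0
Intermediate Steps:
(v(12) - z(-15 - 1*18, 35)) - 1*(-4403) = (1/(18 + 12) - (-15 - 1*18)) - 1*(-4403) = (1/30 - (-15 - 18)) + 4403 = (1/30 - 1*(-33)) + 4403 = (1/30 + 33) + 4403 = 991/30 + 4403 = 133081/30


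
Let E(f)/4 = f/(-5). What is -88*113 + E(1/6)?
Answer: -149162/15 ≈ -9944.1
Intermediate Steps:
E(f) = -4*f/5 (E(f) = 4*(f/(-5)) = 4*(f*(-⅕)) = 4*(-f/5) = -4*f/5)
-88*113 + E(1/6) = -88*113 - ⅘/6 = -9944 - ⅘*⅙ = -9944 - 2/15 = -149162/15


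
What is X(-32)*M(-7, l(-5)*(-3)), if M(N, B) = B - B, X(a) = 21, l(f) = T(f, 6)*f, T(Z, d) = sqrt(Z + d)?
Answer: 0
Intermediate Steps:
l(f) = f*sqrt(6 + f) (l(f) = sqrt(f + 6)*f = sqrt(6 + f)*f = f*sqrt(6 + f))
M(N, B) = 0
X(-32)*M(-7, l(-5)*(-3)) = 21*0 = 0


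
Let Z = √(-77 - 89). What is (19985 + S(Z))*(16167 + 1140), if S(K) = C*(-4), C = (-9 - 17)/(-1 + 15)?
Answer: 2422062729/7 ≈ 3.4601e+8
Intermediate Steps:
Z = I*√166 (Z = √(-166) = I*√166 ≈ 12.884*I)
C = -13/7 (C = -26/14 = -26*1/14 = -13/7 ≈ -1.8571)
S(K) = 52/7 (S(K) = -13/7*(-4) = 52/7)
(19985 + S(Z))*(16167 + 1140) = (19985 + 52/7)*(16167 + 1140) = (139947/7)*17307 = 2422062729/7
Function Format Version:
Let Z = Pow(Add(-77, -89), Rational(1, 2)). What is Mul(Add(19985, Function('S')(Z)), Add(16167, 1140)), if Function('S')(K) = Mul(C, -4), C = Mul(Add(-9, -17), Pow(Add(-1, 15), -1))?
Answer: Rational(2422062729, 7) ≈ 3.4601e+8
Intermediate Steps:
Z = Mul(I, Pow(166, Rational(1, 2))) (Z = Pow(-166, Rational(1, 2)) = Mul(I, Pow(166, Rational(1, 2))) ≈ Mul(12.884, I))
C = Rational(-13, 7) (C = Mul(-26, Pow(14, -1)) = Mul(-26, Rational(1, 14)) = Rational(-13, 7) ≈ -1.8571)
Function('S')(K) = Rational(52, 7) (Function('S')(K) = Mul(Rational(-13, 7), -4) = Rational(52, 7))
Mul(Add(19985, Function('S')(Z)), Add(16167, 1140)) = Mul(Add(19985, Rational(52, 7)), Add(16167, 1140)) = Mul(Rational(139947, 7), 17307) = Rational(2422062729, 7)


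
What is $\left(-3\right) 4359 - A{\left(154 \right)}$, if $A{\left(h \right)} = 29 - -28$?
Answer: $-13134$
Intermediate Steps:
$A{\left(h \right)} = 57$ ($A{\left(h \right)} = 29 + 28 = 57$)
$\left(-3\right) 4359 - A{\left(154 \right)} = \left(-3\right) 4359 - 57 = -13077 - 57 = -13134$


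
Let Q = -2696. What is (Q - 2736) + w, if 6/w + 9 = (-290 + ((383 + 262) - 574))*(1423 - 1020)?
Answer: -79910153/14711 ≈ -5432.0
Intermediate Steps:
w = -1/14711 (w = 6/(-9 + (-290 + ((383 + 262) - 574))*(1423 - 1020)) = 6/(-9 + (-290 + (645 - 574))*403) = 6/(-9 + (-290 + 71)*403) = 6/(-9 - 219*403) = 6/(-9 - 88257) = 6/(-88266) = 6*(-1/88266) = -1/14711 ≈ -6.7976e-5)
(Q - 2736) + w = (-2696 - 2736) - 1/14711 = -5432 - 1/14711 = -79910153/14711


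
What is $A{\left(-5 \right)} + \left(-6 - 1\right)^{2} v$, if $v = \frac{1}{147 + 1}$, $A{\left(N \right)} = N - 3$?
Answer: $- \frac{1135}{148} \approx -7.6689$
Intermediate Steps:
$A{\left(N \right)} = -3 + N$
$v = \frac{1}{148} \approx 0.0067568$
$A{\left(-5 \right)} + \left(-6 - 1\right)^{2} v = \left(-3 - 5\right) + \left(-6 - 1\right)^{2} \cdot \frac{1}{148} = -8 + \left(-7\right)^{2} \cdot \frac{1}{148} = -8 + 49 \cdot \frac{1}{148} = -8 + \frac{49}{148} = - \frac{1135}{148}$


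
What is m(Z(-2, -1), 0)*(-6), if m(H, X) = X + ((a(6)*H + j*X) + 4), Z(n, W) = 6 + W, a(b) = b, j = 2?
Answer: -204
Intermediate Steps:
m(H, X) = 4 + 3*X + 6*H (m(H, X) = X + ((6*H + 2*X) + 4) = X + ((2*X + 6*H) + 4) = X + (4 + 2*X + 6*H) = 4 + 3*X + 6*H)
m(Z(-2, -1), 0)*(-6) = (4 + 3*0 + 6*(6 - 1))*(-6) = (4 + 0 + 6*5)*(-6) = (4 + 0 + 30)*(-6) = 34*(-6) = -204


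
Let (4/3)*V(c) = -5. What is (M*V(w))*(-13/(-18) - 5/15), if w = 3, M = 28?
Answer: -245/6 ≈ -40.833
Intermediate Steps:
V(c) = -15/4 (V(c) = (¾)*(-5) = -15/4)
(M*V(w))*(-13/(-18) - 5/15) = (28*(-15/4))*(-13/(-18) - 5/15) = -105*(-13*(-1/18) - 5*1/15) = -105*(13/18 - ⅓) = -105*7/18 = -245/6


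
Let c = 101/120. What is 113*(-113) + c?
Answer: -1532179/120 ≈ -12768.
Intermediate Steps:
c = 101/120 (c = 101*(1/120) = 101/120 ≈ 0.84167)
113*(-113) + c = 113*(-113) + 101/120 = -12769 + 101/120 = -1532179/120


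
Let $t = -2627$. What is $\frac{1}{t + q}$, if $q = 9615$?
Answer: $\frac{1}{6988} \approx 0.0001431$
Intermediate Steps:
$\frac{1}{t + q} = \frac{1}{-2627 + 9615} = \frac{1}{6988}$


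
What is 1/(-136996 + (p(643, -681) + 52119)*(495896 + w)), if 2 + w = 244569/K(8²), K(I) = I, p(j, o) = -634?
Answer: 64/1646573432981 ≈ 3.8869e-11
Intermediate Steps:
w = 244441/64 (w = -2 + 244569/(8²) = -2 + 244569/64 = 244441/64 ≈ 3819.4)
1/(-136996 + (p(643, -681) + 52119)*(495896 + w)) = 1/(-136996 + (-634 + 52119)*(495896 + 244441/64)) = 1/(-136996 + 51485*(31981785/64)) = 1/(-136996 + 1646582200725/64) = 1/(1646573432981/64) = 64/1646573432981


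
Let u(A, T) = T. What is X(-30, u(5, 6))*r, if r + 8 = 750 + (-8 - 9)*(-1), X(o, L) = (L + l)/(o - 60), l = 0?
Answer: -253/5 ≈ -50.600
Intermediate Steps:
X(o, L) = L/(-60 + o) (X(o, L) = (L + 0)/(o - 60) = L/(-60 + o))
r = 759 (r = -8 + (750 + (-8 - 9)*(-1)) = -8 + (750 - 17*(-1)) = -8 + (750 + 17) = -8 + 767 = 759)
X(-30, u(5, 6))*r = (6/(-60 - 30))*759 = (6/(-90))*759 = (6*(-1/90))*759 = -1/15*759 = -253/5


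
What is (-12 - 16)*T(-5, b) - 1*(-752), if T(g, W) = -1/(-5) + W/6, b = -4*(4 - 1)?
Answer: 4012/5 ≈ 802.40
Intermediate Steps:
b = -12 (b = -4*3 = -12)
T(g, W) = ⅕ + W/6 (T(g, W) = -1*(-⅕) + W*(⅙) = ⅕ + W/6)
(-12 - 16)*T(-5, b) - 1*(-752) = (-12 - 16)*(⅕ + (⅙)*(-12)) - 1*(-752) = -28*(⅕ - 2) + 752 = -28*(-9/5) + 752 = 252/5 + 752 = 4012/5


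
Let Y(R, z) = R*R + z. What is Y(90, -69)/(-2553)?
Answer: -2677/851 ≈ -3.1457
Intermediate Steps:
Y(R, z) = z + R**2 (Y(R, z) = R**2 + z = z + R**2)
Y(90, -69)/(-2553) = (-69 + 90**2)/(-2553) = (-69 + 8100)*(-1/2553) = 8031*(-1/2553) = -2677/851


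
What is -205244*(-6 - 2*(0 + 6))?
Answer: 3694392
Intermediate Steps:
-205244*(-6 - 2*(0 + 6)) = -205244*(-6 - 2*6) = -205244*(-6 - 12) = -205244*(-18) = 3694392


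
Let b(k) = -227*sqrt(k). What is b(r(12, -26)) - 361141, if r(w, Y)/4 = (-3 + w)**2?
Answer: -365227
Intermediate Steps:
r(w, Y) = 4*(-3 + w)**2
b(r(12, -26)) - 361141 = -227*sqrt(4*(-3 + 12)**2) - 361141 = -227*sqrt(4*9**2) - 361141 = -227*sqrt(4*81) - 361141 = -227*sqrt(324) - 361141 = -227*18 - 361141 = -4086 - 361141 = -365227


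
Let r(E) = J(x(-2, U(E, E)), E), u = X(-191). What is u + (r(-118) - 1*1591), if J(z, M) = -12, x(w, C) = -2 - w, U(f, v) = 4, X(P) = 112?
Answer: -1491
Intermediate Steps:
u = 112
r(E) = -12
u + (r(-118) - 1*1591) = 112 + (-12 - 1*1591) = 112 + (-12 - 1591) = 112 - 1603 = -1491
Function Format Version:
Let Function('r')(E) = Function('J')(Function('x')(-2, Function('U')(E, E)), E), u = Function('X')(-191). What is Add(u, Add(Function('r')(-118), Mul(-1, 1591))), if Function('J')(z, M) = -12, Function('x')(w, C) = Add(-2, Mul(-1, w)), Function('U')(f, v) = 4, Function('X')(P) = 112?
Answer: -1491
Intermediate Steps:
u = 112
Function('r')(E) = -12
Add(u, Add(Function('r')(-118), Mul(-1, 1591))) = Add(112, Add(-12, Mul(-1, 1591))) = Add(112, Add(-12, -1591)) = Add(112, -1603) = -1491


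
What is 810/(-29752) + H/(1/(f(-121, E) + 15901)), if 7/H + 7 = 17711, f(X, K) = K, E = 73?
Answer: 103514653/16460294 ≈ 6.2887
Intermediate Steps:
H = 7/17704 (H = 7/(-7 + 17711) = 7/17704 ≈ 0.00039539)
810/(-29752) + H/(1/(f(-121, E) + 15901)) = 810/(-29752) + 7/(17704*(1/(73 + 15901))) = 810*(-1/29752) + 7/(17704*(1/15974)) = -405/14876 + 7/(17704*(1/15974)) = -405/14876 + (7/17704)*15974 = -405/14876 + 55909/8852 = 103514653/16460294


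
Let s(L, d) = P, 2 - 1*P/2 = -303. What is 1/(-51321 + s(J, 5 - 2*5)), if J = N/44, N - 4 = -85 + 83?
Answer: -1/50711 ≈ -1.9720e-5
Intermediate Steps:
N = 2 (N = 4 + (-85 + 83) = 4 - 2 = 2)
P = 610 (P = 4 - 2*(-303) = 4 + 606 = 610)
J = 1/22 (J = 2/44 = 2*(1/44) = 1/22 ≈ 0.045455)
s(L, d) = 610
1/(-51321 + s(J, 5 - 2*5)) = 1/(-51321 + 610) = 1/(-50711) = -1/50711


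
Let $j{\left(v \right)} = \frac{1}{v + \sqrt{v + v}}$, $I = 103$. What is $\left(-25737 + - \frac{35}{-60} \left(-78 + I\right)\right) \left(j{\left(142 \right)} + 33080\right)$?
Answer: $- \frac{1429508181469}{1680} + \frac{308669 \sqrt{71}}{119280} \approx -8.509 \cdot 10^{8}$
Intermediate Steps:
$j{\left(v \right)} = \frac{1}{v + \sqrt{2} \sqrt{v}}$ ($j{\left(v \right)} = \frac{1}{v + \sqrt{2 v}} = \frac{1}{v + \sqrt{2} \sqrt{v}}$)
$\left(-25737 + - \frac{35}{-60} \left(-78 + I\right)\right) \left(j{\left(142 \right)} + 33080\right) = \left(-25737 + - \frac{35}{-60} \left(-78 + 103\right)\right) \left(\frac{1}{142 + \sqrt{2} \sqrt{142}} + 33080\right) = \left(-25737 + \left(-35\right) \left(- \frac{1}{60}\right) 25\right) \left(\frac{1}{142 + 2 \sqrt{71}} + 33080\right) = \left(-25737 + \frac{7}{12} \cdot 25\right) \left(33080 + \frac{1}{142 + 2 \sqrt{71}}\right) = \left(-25737 + \frac{175}{12}\right) \left(33080 + \frac{1}{142 + 2 \sqrt{71}}\right) = - \frac{308669 \left(33080 + \frac{1}{142 + 2 \sqrt{71}}\right)}{12} = - \frac{2552692630}{3} - \frac{308669}{12 \left(142 + 2 \sqrt{71}\right)}$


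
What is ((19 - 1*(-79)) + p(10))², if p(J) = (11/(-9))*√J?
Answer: 779134/81 - 2156*√10/9 ≈ 8861.4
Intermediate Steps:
p(J) = -11*√J/9 (p(J) = (11*(-⅑))*√J = -11*√J/9)
((19 - 1*(-79)) + p(10))² = ((19 - 1*(-79)) - 11*√10/9)² = ((19 + 79) - 11*√10/9)² = (98 - 11*√10/9)²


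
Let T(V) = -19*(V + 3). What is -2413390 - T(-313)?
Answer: -2419280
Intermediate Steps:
T(V) = -57 - 19*V (T(V) = -19*(3 + V) = -57 - 19*V)
-2413390 - T(-313) = -2413390 - (-57 - 19*(-313)) = -2413390 - (-57 + 5947) = -2413390 - 1*5890 = -2413390 - 5890 = -2419280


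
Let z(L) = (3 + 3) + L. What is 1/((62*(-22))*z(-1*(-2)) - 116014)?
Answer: -1/126926 ≈ -7.8786e-6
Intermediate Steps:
z(L) = 6 + L
1/((62*(-22))*z(-1*(-2)) - 116014) = 1/((62*(-22))*(6 - 1*(-2)) - 116014) = 1/(-1364*(6 + 2) - 116014) = 1/(-1364*8 - 116014) = 1/(-10912 - 116014) = 1/(-126926) = -1/126926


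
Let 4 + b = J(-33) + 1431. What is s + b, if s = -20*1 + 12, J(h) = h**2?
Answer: 2508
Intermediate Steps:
b = 2516 (b = -4 + ((-33)**2 + 1431) = -4 + (1089 + 1431) = -4 + 2520 = 2516)
s = -8 (s = -20 + 12 = -8)
s + b = -8 + 2516 = 2508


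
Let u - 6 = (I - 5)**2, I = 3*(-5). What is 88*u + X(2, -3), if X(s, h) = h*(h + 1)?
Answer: 35734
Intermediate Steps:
I = -15
X(s, h) = h*(1 + h)
u = 406 (u = 6 + (-15 - 5)**2 = 6 + (-20)**2 = 6 + 400 = 406)
88*u + X(2, -3) = 88*406 - 3*(1 - 3) = 35728 - 3*(-2) = 35728 + 6 = 35734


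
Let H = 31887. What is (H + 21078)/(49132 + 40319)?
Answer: 5885/9939 ≈ 0.59211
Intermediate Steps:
(H + 21078)/(49132 + 40319) = (31887 + 21078)/(49132 + 40319) = 52965/89451 = 52965*(1/89451) = 5885/9939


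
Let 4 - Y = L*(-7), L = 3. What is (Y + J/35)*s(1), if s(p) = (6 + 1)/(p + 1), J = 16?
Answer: 891/10 ≈ 89.100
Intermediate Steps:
s(p) = 7/(1 + p)
Y = 25 (Y = 4 - 3*(-7) = 4 - 1*(-21) = 4 + 21 = 25)
(Y + J/35)*s(1) = (25 + 16/35)*(7/(1 + 1)) = (25 + 16*(1/35))*(7/2) = (25 + 16/35)*(7*(½)) = (891/35)*(7/2) = 891/10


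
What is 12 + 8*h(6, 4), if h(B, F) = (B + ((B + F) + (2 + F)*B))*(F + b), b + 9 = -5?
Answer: -4148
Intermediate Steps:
b = -14 (b = -9 - 5 = -14)
h(B, F) = (-14 + F)*(F + 2*B + B*(2 + F)) (h(B, F) = (B + ((B + F) + (2 + F)*B))*(F - 14) = (B + ((B + F) + B*(2 + F)))*(-14 + F) = (B + (B + F + B*(2 + F)))*(-14 + F) = (F + 2*B + B*(2 + F))*(-14 + F) = (-14 + F)*(F + 2*B + B*(2 + F)))
12 + 8*h(6, 4) = 12 + 8*(4**2 - 56*6 - 14*4 + 6*4**2 - 10*6*4) = 12 + 8*(16 - 336 - 56 + 6*16 - 240) = 12 + 8*(16 - 336 - 56 + 96 - 240) = 12 + 8*(-520) = 12 - 4160 = -4148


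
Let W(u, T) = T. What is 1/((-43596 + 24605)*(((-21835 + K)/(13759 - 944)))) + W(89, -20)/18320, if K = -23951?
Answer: -428891693/398241042108 ≈ -0.0010770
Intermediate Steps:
1/((-43596 + 24605)*(((-21835 + K)/(13759 - 944)))) + W(89, -20)/18320 = 1/((-43596 + 24605)*(((-21835 - 23951)/(13759 - 944)))) - 20/18320 = 1/((-18991)*((-45786/12815))) - 20*1/18320 = -1/(18991*((-45786*1/12815))) - 1/916 = -1/(18991*(-45786/12815)) - 1/916 = -1/18991*(-12815/45786) - 1/916 = 12815/869521926 - 1/916 = -428891693/398241042108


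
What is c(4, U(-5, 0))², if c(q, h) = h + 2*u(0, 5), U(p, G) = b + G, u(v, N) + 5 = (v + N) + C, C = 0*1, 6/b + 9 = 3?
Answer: 1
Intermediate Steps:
b = -1 (b = 6/(-9 + 3) = 6/(-6) = 6*(-⅙) = -1)
C = 0
u(v, N) = -5 + N + v (u(v, N) = -5 + ((v + N) + 0) = -5 + ((N + v) + 0) = -5 + (N + v) = -5 + N + v)
U(p, G) = -1 + G
c(q, h) = h (c(q, h) = h + 2*(-5 + 5 + 0) = h + 2*0 = h + 0 = h)
c(4, U(-5, 0))² = (-1 + 0)² = (-1)² = 1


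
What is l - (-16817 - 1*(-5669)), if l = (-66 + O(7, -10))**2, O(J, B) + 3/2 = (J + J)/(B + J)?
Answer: 588817/36 ≈ 16356.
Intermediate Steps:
O(J, B) = -3/2 + 2*J/(B + J) (O(J, B) = -3/2 + (J + J)/(B + J) = -3/2 + (2*J)/(B + J) = -3/2 + 2*J/(B + J))
l = 187489/36 (l = (-66 + (7 - 3*(-10))/(2*(-10 + 7)))**2 = (-66 + (1/2)*(7 + 30)/(-3))**2 = (-66 + (1/2)*(-1/3)*37)**2 = (-66 - 37/6)**2 = (-433/6)**2 = 187489/36 ≈ 5208.0)
l - (-16817 - 1*(-5669)) = 187489/36 - (-16817 - 1*(-5669)) = 187489/36 - (-16817 + 5669) = 187489/36 - 1*(-11148) = 187489/36 + 11148 = 588817/36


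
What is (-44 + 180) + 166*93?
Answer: 15574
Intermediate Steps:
(-44 + 180) + 166*93 = 136 + 15438 = 15574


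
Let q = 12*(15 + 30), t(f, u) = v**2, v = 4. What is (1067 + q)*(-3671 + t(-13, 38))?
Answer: -5873585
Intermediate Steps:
t(f, u) = 16 (t(f, u) = 4**2 = 16)
q = 540 (q = 12*45 = 540)
(1067 + q)*(-3671 + t(-13, 38)) = (1067 + 540)*(-3671 + 16) = 1607*(-3655) = -5873585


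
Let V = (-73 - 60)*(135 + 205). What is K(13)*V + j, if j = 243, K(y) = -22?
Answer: 995083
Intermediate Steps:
V = -45220 (V = -133*340 = -45220)
K(13)*V + j = -22*(-45220) + 243 = 994840 + 243 = 995083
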